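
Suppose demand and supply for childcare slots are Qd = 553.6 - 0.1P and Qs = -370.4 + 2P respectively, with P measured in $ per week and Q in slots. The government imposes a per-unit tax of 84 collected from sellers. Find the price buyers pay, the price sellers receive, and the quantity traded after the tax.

P_b = 520, P_s = 436, Q = 501.6

With a tax of 84 on sellers, they supply based on the net price P_s = P_b - 84, so Qs = -538.4 + 2P_b.
Set Qd = Qs: 553.6 - 0.1P_b = -538.4 + 2P_b, so 1092 = 2.1P_b and P_b = 520.
So P_s = 436 and the quantity traded is Q = 553.6 - 0.1(520) = 501.6.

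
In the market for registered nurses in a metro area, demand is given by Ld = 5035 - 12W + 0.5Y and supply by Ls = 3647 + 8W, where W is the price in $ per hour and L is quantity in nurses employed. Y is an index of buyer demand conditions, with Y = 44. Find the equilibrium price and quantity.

With Y = 44, demand is Ld = 5057 - 12W.
At equilibrium Ld = Ls, so 5057 - 12W = 3647 + 8W; collecting terms, 1410 = 20W and W* = 70.5.
Then L* = 5057 - 12(70.5) = 4211.

W* = 70.5, L* = 4211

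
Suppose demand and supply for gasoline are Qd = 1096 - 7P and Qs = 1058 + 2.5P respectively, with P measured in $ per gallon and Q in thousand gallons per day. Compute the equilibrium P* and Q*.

P* = 4, Q* = 1068

Equating demand and supply, 1096 - 7P = 1058 + 2.5P gives 9.5P = 38, so P* = 4.
Substitute back: Q* = 1096 - 7(4) = 1068.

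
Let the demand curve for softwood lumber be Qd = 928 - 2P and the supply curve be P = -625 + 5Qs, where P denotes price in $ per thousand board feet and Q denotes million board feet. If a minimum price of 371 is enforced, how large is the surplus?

In direct form, Qs = 125 + 0.2P.
At P = 371: Qd = 186 and Qs = 199.2.
Surplus = Qs - Qd = 199.2 - 186 = 13.2.

Surplus = 13.2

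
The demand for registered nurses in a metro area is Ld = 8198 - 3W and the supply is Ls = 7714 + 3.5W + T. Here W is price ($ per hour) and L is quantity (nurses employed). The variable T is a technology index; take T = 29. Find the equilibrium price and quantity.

With T = 29, supply is Ls = 7743 + 3.5W.
The market clears where 8198 - 3W = 7743 + 3.5W. Rearranging, 6.5W = 455, hence W* = 70.
From the demand curve, L* = 8198 - 3(70) = 7988.

W* = 70, L* = 7988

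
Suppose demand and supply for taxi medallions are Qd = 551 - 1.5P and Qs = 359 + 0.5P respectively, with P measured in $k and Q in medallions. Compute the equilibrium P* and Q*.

P* = 96, Q* = 407

Set Qd = Qs: 551 - 1.5P = 359 + 0.5P, so 192 = 2P and P* = 96.
Then Q* = 551 - 1.5(96) = 407.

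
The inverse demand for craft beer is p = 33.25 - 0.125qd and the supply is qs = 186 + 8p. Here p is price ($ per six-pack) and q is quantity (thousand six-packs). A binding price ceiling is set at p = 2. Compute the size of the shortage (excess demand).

In direct form, qd = 266 - 8p.
At p = 2: qd = 250 and qs = 202.
Shortage = qd - qs = 250 - 202 = 48.

Shortage = 48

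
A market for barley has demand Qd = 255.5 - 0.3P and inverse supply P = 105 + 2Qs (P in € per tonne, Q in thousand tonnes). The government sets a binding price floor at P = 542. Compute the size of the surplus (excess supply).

Surplus = 125.6

Rewriting in direct form: Qs = -52.5 + 0.5P.
At P = 542: Qd = 92.9 and Qs = 218.5.
Surplus = Qs - Qd = 218.5 - 92.9 = 125.6.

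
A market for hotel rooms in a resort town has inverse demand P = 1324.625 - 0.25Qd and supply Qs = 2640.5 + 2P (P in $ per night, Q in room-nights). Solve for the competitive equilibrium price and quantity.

P* = 443, Q* = 3526.5

In direct form, Qd = 5298.5 - 4P.
Set Qd = Qs: 5298.5 - 4P = 2640.5 + 2P, so 2658 = 6P and P* = 443.
Substitute back: Q* = 5298.5 - 4(443) = 3526.5.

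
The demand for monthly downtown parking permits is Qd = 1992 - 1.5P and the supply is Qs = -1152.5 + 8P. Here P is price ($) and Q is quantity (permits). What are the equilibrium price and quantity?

P* = 331, Q* = 1495.5

At equilibrium Qd = Qs, so 1992 - 1.5P = -1152.5 + 8P; collecting terms, 3144.5 = 9.5P and P* = 331.
Substitute back: Q* = 1992 - 1.5(331) = 1495.5.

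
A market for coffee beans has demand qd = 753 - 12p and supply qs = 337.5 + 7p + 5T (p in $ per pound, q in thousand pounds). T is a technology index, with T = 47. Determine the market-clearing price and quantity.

With T = 47, supply is qs = 572.5 + 7p.
Equating demand and supply, 753 - 12p = 572.5 + 7p gives 19p = 180.5, so p* = 9.5.
Substitute back: q* = 753 - 12(9.5) = 639.

p* = 9.5, q* = 639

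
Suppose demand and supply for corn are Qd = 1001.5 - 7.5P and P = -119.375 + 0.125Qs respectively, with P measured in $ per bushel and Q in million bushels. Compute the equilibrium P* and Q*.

Rewriting in direct form: Qs = 955 + 8P.
At equilibrium Qd = Qs, so 1001.5 - 7.5P = 955 + 8P; collecting terms, 46.5 = 15.5P and P* = 3.
Substitute back: Q* = 1001.5 - 7.5(3) = 979.

P* = 3, Q* = 979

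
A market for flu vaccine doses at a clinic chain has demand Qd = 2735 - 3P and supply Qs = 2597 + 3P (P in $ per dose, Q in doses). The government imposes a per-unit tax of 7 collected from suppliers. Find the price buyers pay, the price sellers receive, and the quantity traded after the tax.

P_b = 26.5, P_s = 19.5, Q = 2655.5

The tax drives a wedge P_b - P_s = 7. Substituting P_s = P_b - 7 into supply: Qs = 2576 + 3P_b.
Equate demand and the shifted supply: 2735 - 3P_b = 2576 + 3P_b, giving 6P_b = 159, so P_b = 26.5.
So P_s = 19.5 and the quantity traded is Q = 2735 - 3(26.5) = 2655.5.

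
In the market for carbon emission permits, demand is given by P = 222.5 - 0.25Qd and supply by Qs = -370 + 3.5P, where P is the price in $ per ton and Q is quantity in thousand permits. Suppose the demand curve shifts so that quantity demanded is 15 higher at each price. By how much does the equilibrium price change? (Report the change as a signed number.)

ΔP = 2

In direct form, Qd = 890 - 4P.
Equating demand and supply, 890 - 4P = -370 + 3.5P gives 7.5P = 1260, so P* = 168.
Substitute back: Q* = 890 - 4(168) = 218.
After the shift, demand is Qd = 905 - 4P.
The new intersection has 1275 = 7.5P, i.e. P = 170, Q = 225.
ΔP = 170 - 168 = 2.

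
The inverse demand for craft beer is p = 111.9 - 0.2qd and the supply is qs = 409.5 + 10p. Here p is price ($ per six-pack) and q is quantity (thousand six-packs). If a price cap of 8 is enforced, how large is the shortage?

Shortage = 30

Inverting to quantity form: qd = 559.5 - 5p.
With p fixed at 8, quantity demanded is 519.5 and quantity supplied is 489.5.
Shortage = qd - qs = 519.5 - 489.5 = 30.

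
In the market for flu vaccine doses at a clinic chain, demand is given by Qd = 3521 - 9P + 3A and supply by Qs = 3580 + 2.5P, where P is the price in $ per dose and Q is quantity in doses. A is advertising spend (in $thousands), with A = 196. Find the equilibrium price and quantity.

With A = 196, demand is Qd = 4109 - 9P.
At equilibrium Qd = Qs, so 4109 - 9P = 3580 + 2.5P; collecting terms, 529 = 11.5P and P* = 46.
Plugging P* into demand: Q* = 4109 - 9(46) = 3695.

P* = 46, Q* = 3695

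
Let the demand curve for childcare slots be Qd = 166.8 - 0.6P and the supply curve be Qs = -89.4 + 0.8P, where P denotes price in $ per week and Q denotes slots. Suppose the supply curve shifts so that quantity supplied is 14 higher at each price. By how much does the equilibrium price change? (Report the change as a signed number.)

ΔP = -10

At equilibrium Qd = Qs, so 166.8 - 0.6P = -89.4 + 0.8P; collecting terms, 256.2 = 1.4P and P* = 183.
Substitute back: Q* = 166.8 - 0.6(183) = 57.
After the shift, supply is Qs = -75.4 + 0.8P.
Re-solving, 1.4P = 242.2 gives P = 173 and Q = 63.
ΔP = 173 - 183 = -10.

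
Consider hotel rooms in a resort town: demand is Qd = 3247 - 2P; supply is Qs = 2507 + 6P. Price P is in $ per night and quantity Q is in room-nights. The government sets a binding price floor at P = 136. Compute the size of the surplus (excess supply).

At P = 136: Qd = 2975 and Qs = 3323.
Surplus = Qs - Qd = 3323 - 2975 = 348.

Surplus = 348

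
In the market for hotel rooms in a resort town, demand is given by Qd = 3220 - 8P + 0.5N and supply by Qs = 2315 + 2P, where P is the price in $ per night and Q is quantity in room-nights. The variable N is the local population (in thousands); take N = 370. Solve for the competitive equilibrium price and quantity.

With N = 370, demand is Qd = 3405 - 8P.
The market clears where 3405 - 8P = 2315 + 2P. Rearranging, 10P = 1090, hence P* = 109.
Substitute back: Q* = 3405 - 8(109) = 2533.

P* = 109, Q* = 2533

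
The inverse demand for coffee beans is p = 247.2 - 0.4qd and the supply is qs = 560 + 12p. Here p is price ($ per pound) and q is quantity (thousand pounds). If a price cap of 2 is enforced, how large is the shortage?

Shortage = 29

In direct form, qd = 618 - 2.5p.
Evaluating both curves at the ceiling price 2 gives qd = 613, qs = 584.
Shortage = qd - qs = 613 - 584 = 29.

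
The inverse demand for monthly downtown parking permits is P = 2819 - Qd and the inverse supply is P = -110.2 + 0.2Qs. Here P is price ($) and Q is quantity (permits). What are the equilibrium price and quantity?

P* = 378, Q* = 2441

Solving each curve for Q: Qd = 2819 - P and Qs = 551 + 5P.
Set Qd = Qs: 2819 - P = 551 + 5P, so 2268 = 6P and P* = 378.
Plugging P* into demand: Q* = 2819 - 378 = 2441.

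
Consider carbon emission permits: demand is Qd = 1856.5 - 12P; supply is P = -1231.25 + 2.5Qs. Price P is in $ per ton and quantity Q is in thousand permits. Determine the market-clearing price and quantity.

Solving each curve for Q: Qs = 492.5 + 0.4P.
At equilibrium Qd = Qs, so 1856.5 - 12P = 492.5 + 0.4P; collecting terms, 1364 = 12.4P and P* = 110.
Substitute back: Q* = 1856.5 - 12(110) = 536.5.

P* = 110, Q* = 536.5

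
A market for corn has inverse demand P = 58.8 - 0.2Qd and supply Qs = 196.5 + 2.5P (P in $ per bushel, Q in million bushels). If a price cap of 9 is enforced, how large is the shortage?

Solving each curve for Q: Qd = 294 - 5P.
At P = 9: Qd = 249 and Qs = 219.
Shortage = Qd - Qs = 249 - 219 = 30.

Shortage = 30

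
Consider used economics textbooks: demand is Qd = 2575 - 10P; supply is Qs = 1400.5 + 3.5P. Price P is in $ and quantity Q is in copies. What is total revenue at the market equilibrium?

Equating demand and supply, 2575 - 10P = 1400.5 + 3.5P gives 13.5P = 1174.5, so P* = 87.
Then Q* = 2575 - 10(87) = 1705.
Total revenue = P* × Q* = 87 × 1705 = 148335.

Total revenue = 148335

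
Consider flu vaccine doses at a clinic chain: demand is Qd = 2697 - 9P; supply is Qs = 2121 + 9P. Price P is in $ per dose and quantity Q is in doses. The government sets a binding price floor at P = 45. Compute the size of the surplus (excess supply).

Evaluating both curves at the floor price 45 gives Qd = 2292, Qs = 2526.
Surplus = Qs - Qd = 2526 - 2292 = 234.

Surplus = 234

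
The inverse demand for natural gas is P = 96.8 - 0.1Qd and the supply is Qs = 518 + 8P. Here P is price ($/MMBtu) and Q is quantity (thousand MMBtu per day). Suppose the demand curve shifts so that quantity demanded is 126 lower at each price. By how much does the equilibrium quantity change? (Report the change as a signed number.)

In direct form, Qd = 968 - 10P.
Set Qd = Qs: 968 - 10P = 518 + 8P, so 450 = 18P and P* = 25.
From the demand curve, Q* = 968 - 10(25) = 718.
After the shift, demand is Qd = 842 - 10P.
New equilibrium: 324 = 18P, so P = 18 and Q = 662.
ΔQ = 662 - 718 = -56.

ΔQ = -56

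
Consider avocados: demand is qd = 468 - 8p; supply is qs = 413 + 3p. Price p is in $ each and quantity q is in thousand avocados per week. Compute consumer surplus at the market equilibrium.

Consumer surplus = 11449

The market clears where 468 - 8p = 413 + 3p. Rearranging, 11p = 55, hence p* = 5.
Plugging p* into demand: q* = 468 - 8(5) = 428.
Demand choke price (qd = 0): p = 468/8 = 58.5. Consumer surplus = ½ × (58.5 - 5) × 428 = 11449.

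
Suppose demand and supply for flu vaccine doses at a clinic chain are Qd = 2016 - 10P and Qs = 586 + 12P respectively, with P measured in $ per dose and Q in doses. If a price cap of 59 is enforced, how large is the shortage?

Shortage = 132

Evaluating both curves at the ceiling price 59 gives Qd = 1426, Qs = 1294.
Shortage = Qd - Qs = 1426 - 1294 = 132.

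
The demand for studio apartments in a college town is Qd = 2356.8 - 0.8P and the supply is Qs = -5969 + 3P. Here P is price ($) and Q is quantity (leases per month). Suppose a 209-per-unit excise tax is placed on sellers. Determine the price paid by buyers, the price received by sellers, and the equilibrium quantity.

P_b = 2356, P_s = 2147, Q = 472

With a tax of 209 on sellers, they supply based on the net price P_s = P_b - 209, so Qs = -6596 + 3P_b.
Set Qd = Qs: 2356.8 - 0.8P_b = -6596 + 3P_b, so 8952.8 = 3.8P_b and P_b = 2356.
Then P_s = 2356 - 209 = 2147 and Q = 2356.8 - 0.8(2356) = 472.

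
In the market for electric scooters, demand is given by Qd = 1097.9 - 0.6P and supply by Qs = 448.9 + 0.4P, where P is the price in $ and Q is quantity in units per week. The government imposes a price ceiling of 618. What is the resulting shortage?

Evaluating both curves at the ceiling price 618 gives Qd = 727.1, Qs = 696.1.
Shortage = Qd - Qs = 727.1 - 696.1 = 31.

Shortage = 31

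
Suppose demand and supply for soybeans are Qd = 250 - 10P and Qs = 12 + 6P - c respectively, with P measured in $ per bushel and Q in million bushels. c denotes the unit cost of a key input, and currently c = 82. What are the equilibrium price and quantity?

With c = 82, supply is Qs = -70 + 6P.
At equilibrium Qd = Qs, so 250 - 10P = -70 + 6P; collecting terms, 320 = 16P and P* = 20.
From the demand curve, Q* = 250 - 10(20) = 50.

P* = 20, Q* = 50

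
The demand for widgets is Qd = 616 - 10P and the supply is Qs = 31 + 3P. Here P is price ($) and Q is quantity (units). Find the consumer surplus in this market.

Consumer surplus = 1377.8

At equilibrium Qd = Qs, so 616 - 10P = 31 + 3P; collecting terms, 585 = 13P and P* = 45.
Then Q* = 616 - 10(45) = 166.
Demand choke price (Qd = 0): P = 616/10 = 61.6. Consumer surplus = ½ × (61.6 - 45) × 166 = 1377.8.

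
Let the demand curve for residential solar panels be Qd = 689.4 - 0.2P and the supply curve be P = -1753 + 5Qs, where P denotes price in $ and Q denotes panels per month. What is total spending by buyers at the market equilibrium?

Solving each curve for Q: Qs = 350.6 + 0.2P.
Set Qd = Qs: 689.4 - 0.2P = 350.6 + 0.2P, so 338.8 = 0.4P and P* = 847.
From the demand curve, Q* = 689.4 - 0.2(847) = 520.
Total spending by buyers = P* × Q* = 847 × 520 = 440440.

Total spending by buyers = 440440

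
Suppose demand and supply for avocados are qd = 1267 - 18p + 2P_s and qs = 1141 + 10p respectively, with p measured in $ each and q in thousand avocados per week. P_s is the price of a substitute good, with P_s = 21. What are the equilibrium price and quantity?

p* = 6, q* = 1201

With P_s = 21, demand is qd = 1309 - 18p.
Equating demand and supply, 1309 - 18p = 1141 + 10p gives 28p = 168, so p* = 6.
Plugging p* into demand: q* = 1309 - 18(6) = 1201.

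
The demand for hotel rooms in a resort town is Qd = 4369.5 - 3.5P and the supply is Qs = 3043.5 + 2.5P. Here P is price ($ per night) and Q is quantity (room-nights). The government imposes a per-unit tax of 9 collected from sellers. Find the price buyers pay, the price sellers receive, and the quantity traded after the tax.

With a tax of 9 on sellers, they supply based on the net price P_s = P_b - 9, so Qs = 3021 + 2.5P_b.
Equate demand and the shifted supply: 4369.5 - 3.5P_b = 3021 + 2.5P_b, giving 6P_b = 1348.5, so P_b = 224.75.
So P_s = 215.75 and the quantity traded is Q = 4369.5 - 3.5(224.75) = 3582.875.

P_b = 224.75, P_s = 215.75, Q = 3582.875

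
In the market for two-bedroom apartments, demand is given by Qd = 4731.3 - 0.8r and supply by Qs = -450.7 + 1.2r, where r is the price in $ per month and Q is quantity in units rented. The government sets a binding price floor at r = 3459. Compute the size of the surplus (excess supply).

At r = 3459: Qd = 1964.1 and Qs = 3700.1.
Surplus = Qs - Qd = 3700.1 - 1964.1 = 1736.

Surplus = 1736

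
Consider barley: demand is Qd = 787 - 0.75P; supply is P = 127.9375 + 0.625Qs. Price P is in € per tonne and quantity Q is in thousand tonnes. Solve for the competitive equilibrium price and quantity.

In direct form, Qs = -204.7 + 1.6P.
Set Qd = Qs: 787 - 0.75P = -204.7 + 1.6P, so 991.7 = 2.35P and P* = 422.
Plugging P* into demand: Q* = 787 - 0.75(422) = 470.5.

P* = 422, Q* = 470.5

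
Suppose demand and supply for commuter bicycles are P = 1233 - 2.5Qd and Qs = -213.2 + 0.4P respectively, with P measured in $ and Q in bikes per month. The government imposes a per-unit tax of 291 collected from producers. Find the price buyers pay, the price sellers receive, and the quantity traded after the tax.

P_b = 1028.5, P_s = 737.5, Q = 81.8

Solving each curve for Q: Qd = 493.2 - 0.4P.
The tax drives a wedge P_b - P_s = 291. Substituting P_s = P_b - 291 into supply: Qs = -329.6 + 0.4P_b.
Equate demand and the shifted supply: 493.2 - 0.4P_b = -329.6 + 0.4P_b, giving 0.8P_b = 822.8, so P_b = 1028.5.
So P_s = 737.5 and the quantity traded is Q = 493.2 - 0.4(1028.5) = 81.8.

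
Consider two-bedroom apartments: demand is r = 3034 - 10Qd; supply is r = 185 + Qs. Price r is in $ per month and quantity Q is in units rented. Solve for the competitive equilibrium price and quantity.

Rewriting in direct form: Qd = 303.4 - 0.1r and Qs = -185 + r.
Equating demand and supply, 303.4 - 0.1r = -185 + r gives 1.1r = 488.4, so r* = 444.
Substitute back: Q* = 303.4 - 0.1(444) = 259.

r* = 444, Q* = 259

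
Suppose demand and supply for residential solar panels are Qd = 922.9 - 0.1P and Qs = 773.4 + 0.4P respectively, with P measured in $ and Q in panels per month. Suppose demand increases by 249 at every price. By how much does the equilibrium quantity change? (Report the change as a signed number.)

Equating demand and supply, 922.9 - 0.1P = 773.4 + 0.4P gives 0.5P = 149.5, so P* = 299.
Then Q* = 922.9 - 0.1(299) = 893.
After the shift, demand is Qd = 1171.9 - 0.1P.
New equilibrium: 398.5 = 0.5P, so P = 797 and Q = 1092.2.
ΔQ = 1092.2 - 893 = 199.2.

ΔQ = 199.2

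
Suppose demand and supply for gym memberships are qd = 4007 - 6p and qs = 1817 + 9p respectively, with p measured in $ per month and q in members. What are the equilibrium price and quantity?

Set qd = qs: 4007 - 6p = 1817 + 9p, so 2190 = 15p and p* = 146.
From the demand curve, q* = 4007 - 6(146) = 3131.

p* = 146, q* = 3131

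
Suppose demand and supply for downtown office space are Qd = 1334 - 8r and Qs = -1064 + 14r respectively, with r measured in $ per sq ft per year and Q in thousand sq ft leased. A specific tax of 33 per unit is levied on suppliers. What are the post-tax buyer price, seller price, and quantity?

r_b = 130, r_s = 97, Q = 294

With a tax of 33 on suppliers, they supply based on the net price r_s = r_b - 33, so Qs = -1526 + 14r_b.
Equate demand and the shifted supply: 1334 - 8r_b = -1526 + 14r_b, giving 22r_b = 2860, so r_b = 130.
Then r_s = 130 - 33 = 97 and Q = 1334 - 8(130) = 294.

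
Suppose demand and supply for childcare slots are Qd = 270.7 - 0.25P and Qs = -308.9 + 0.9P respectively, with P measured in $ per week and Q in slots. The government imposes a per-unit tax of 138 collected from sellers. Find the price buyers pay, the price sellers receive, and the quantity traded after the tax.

With a tax of 138 on sellers, they supply based on the net price P_s = P_b - 138, so Qs = -433.1 + 0.9P_b.
Set Qd = Qs: 270.7 - 0.25P_b = -433.1 + 0.9P_b, so 703.8 = 1.15P_b and P_b = 612.
So P_s = 474 and the quantity traded is Q = 270.7 - 0.25(612) = 117.7.

P_b = 612, P_s = 474, Q = 117.7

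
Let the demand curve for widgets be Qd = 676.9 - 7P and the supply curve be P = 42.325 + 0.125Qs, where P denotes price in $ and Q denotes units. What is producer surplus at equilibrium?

Rewriting in direct form: Qs = -338.6 + 8P.
The market clears where 676.9 - 7P = -338.6 + 8P. Rearranging, 15P = 1015.5, hence P* = 67.7.
Plugging P* into demand: Q* = 676.9 - 7(67.7) = 203.
Supply choke price (Qs = 0): P = 42.325. Producer surplus = ½ × (67.7 - 42.325) × 203 = 2575.5625.

Producer surplus = 2575.5625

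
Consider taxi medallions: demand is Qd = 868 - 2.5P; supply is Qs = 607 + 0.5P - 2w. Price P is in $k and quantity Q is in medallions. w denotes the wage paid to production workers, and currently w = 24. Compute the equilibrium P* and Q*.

P* = 103, Q* = 610.5

With w = 24, supply is Qs = 559 + 0.5P.
The market clears where 868 - 2.5P = 559 + 0.5P. Rearranging, 3P = 309, hence P* = 103.
Substitute back: Q* = 868 - 2.5(103) = 610.5.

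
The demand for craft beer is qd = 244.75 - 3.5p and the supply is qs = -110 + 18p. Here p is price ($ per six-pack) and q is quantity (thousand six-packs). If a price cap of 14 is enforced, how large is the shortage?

Shortage = 53.75

At p = 14: qd = 195.75 and qs = 142.
Shortage = qd - qs = 195.75 - 142 = 53.75.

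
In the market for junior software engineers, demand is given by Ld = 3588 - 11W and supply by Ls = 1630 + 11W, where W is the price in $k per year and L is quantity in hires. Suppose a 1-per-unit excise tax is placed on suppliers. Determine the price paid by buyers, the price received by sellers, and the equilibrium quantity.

W_b = 89.5, W_s = 88.5, L = 2603.5

With a tax of 1 on suppliers, they supply based on the net price W_s = W_b - 1, so Ls = 1619 + 11W_b.
Market clearing requires 3588 - 11W_b = 1619 + 11W_b; hence 1969 = 22W_b and W_b = 89.5.
So W_s = 88.5 and the quantity traded is L = 3588 - 11(89.5) = 2603.5.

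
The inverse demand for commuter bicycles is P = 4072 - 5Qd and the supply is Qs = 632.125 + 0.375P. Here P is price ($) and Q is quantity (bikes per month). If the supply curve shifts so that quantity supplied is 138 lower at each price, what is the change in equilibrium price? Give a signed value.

ΔP = 240

In direct form, Qd = 814.4 - 0.2P.
Equating demand and supply, 814.4 - 0.2P = 632.125 + 0.375P gives 0.575P = 182.275, so P* = 317.
Then Q* = 814.4 - 0.2(317) = 751.
After the shift, supply is Qs = 494.125 + 0.375P.
Re-solving, 0.575P = 320.275 gives P = 557 and Q = 703.
ΔP = 557 - 317 = 240.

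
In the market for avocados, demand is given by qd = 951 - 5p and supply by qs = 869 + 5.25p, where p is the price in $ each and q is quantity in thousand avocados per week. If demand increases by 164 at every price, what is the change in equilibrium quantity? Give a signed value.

Δq = 84

The market clears where 951 - 5p = 869 + 5.25p. Rearranging, 10.25p = 82, hence p* = 8.
Plugging p* into demand: q* = 951 - 5(8) = 911.
After the shift, demand is qd = 1115 - 5p.
New equilibrium: 246 = 10.25p, so p = 24 and q = 995.
Δq = 995 - 911 = 84.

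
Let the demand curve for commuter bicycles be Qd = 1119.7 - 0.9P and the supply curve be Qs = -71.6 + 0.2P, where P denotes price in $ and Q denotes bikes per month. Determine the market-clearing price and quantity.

Equating demand and supply, 1119.7 - 0.9P = -71.6 + 0.2P gives 1.1P = 1191.3, so P* = 1083.
Then Q* = 1119.7 - 0.9(1083) = 145.

P* = 1083, Q* = 145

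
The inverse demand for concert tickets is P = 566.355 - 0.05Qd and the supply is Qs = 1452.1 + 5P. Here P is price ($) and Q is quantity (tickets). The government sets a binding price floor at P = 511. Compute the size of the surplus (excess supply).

Surplus = 2900

Inverting to quantity form: Qd = 11327.1 - 20P.
At P = 511: Qd = 1107.1 and Qs = 4007.1.
Surplus = Qs - Qd = 4007.1 - 1107.1 = 2900.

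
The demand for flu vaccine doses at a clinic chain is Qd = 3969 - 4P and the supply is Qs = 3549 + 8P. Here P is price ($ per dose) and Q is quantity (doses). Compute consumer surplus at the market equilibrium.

At equilibrium Qd = Qs, so 3969 - 4P = 3549 + 8P; collecting terms, 420 = 12P and P* = 35.
From the demand curve, Q* = 3969 - 4(35) = 3829.
Demand choke price (Qd = 0): P = 3969/4 = 992.25. Consumer surplus = ½ × (992.25 - 35) × 3829 = 1832655.125.

Consumer surplus = 1832655.125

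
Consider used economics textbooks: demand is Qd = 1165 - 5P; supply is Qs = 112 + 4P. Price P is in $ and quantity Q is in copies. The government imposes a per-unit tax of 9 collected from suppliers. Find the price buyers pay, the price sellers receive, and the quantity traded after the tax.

P_b = 121, P_s = 112, Q = 560

Suppliers keep P_s = P_b - 9 per unit, so supply in terms of the buyer price is Qs = 76 + 4P_b.
Market clearing requires 1165 - 5P_b = 76 + 4P_b; hence 1089 = 9P_b and P_b = 121.
Then P_s = 121 - 9 = 112 and Q = 1165 - 5(121) = 560.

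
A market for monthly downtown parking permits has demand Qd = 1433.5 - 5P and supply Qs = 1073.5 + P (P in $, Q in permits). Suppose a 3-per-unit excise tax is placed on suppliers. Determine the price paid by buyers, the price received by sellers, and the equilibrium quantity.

P_b = 60.5, P_s = 57.5, Q = 1131

Suppliers keep P_s = P_b - 3 per unit, so supply in terms of the buyer price is Qs = 1070.5 + P_b.
Set Qd = Qs: 1433.5 - 5P_b = 1070.5 + P_b, so 363 = 6P_b and P_b = 60.5.
Then P_s = 60.5 - 3 = 57.5 and Q = 1433.5 - 5(60.5) = 1131.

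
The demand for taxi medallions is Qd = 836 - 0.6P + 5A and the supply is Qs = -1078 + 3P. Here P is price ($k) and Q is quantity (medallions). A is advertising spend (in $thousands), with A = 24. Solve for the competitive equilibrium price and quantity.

P* = 565, Q* = 617

With A = 24, demand is Qd = 956 - 0.6P.
The market clears where 956 - 0.6P = -1078 + 3P. Rearranging, 3.6P = 2034, hence P* = 565.
Plugging P* into demand: Q* = 956 - 0.6(565) = 617.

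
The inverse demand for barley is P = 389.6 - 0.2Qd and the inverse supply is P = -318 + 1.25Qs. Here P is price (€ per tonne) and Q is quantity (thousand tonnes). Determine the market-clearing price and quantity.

Solving each curve for Q: Qd = 1948 - 5P and Qs = 254.4 + 0.8P.
Set Qd = Qs: 1948 - 5P = 254.4 + 0.8P, so 1693.6 = 5.8P and P* = 292.
From the demand curve, Q* = 1948 - 5(292) = 488.

P* = 292, Q* = 488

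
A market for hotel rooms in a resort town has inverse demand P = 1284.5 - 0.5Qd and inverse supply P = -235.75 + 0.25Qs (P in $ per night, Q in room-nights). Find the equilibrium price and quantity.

Inverting to quantity form: Qd = 2569 - 2P and Qs = 943 + 4P.
At equilibrium Qd = Qs, so 2569 - 2P = 943 + 4P; collecting terms, 1626 = 6P and P* = 271.
From the demand curve, Q* = 2569 - 2(271) = 2027.

P* = 271, Q* = 2027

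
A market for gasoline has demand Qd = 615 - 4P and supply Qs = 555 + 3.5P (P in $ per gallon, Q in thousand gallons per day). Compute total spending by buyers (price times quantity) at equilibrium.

Total spending by buyers = 4664

Set Qd = Qs: 615 - 4P = 555 + 3.5P, so 60 = 7.5P and P* = 8.
Then Q* = 615 - 4(8) = 583.
Total spending by buyers = P* × Q* = 8 × 583 = 4664.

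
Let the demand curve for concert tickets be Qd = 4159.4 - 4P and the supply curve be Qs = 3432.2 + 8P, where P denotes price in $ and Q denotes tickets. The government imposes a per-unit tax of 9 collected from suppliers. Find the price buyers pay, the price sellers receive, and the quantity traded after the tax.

P_b = 66.6, P_s = 57.6, Q = 3893

Suppliers keep P_s = P_b - 9 per unit, so supply in terms of the buyer price is Qs = 3360.2 + 8P_b.
Equate demand and the shifted supply: 4159.4 - 4P_b = 3360.2 + 8P_b, giving 12P_b = 799.2, so P_b = 66.6.
So P_s = 57.6 and the quantity traded is Q = 4159.4 - 4(66.6) = 3893.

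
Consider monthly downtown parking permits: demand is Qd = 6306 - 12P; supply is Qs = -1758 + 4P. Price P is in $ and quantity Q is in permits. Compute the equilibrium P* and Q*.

At equilibrium Qd = Qs, so 6306 - 12P = -1758 + 4P; collecting terms, 8064 = 16P and P* = 504.
Then Q* = 6306 - 12(504) = 258.

P* = 504, Q* = 258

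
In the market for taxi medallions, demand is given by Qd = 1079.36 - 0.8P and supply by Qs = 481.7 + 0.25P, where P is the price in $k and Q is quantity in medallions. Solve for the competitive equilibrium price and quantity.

At equilibrium Qd = Qs, so 1079.36 - 0.8P = 481.7 + 0.25P; collecting terms, 597.66 = 1.05P and P* = 569.2.
Then Q* = 1079.36 - 0.8(569.2) = 624.

P* = 569.2, Q* = 624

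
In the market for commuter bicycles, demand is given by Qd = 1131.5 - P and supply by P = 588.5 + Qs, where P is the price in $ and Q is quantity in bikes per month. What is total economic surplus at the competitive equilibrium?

In direct form, Qs = -588.5 + P.
Set Qd = Qs: 1131.5 - P = -588.5 + P, so 1720 = 2P and P* = 860.
Substitute back: Q* = 1131.5 - 860 = 271.5.
Demand choke price = 1131.5; supply choke price = 588.5. CS = ½(1131.5 - 860)(271.5) = 36856.125; PS = ½(860 - 588.5)(271.5) = 36856.125. Total surplus = 73712.25.

Total surplus = 73712.25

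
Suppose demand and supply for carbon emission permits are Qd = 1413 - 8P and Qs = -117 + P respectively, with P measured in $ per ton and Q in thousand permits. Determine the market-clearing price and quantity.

P* = 170, Q* = 53

Equating demand and supply, 1413 - 8P = -117 + P gives 9P = 1530, so P* = 170.
Substitute back: Q* = 1413 - 8(170) = 53.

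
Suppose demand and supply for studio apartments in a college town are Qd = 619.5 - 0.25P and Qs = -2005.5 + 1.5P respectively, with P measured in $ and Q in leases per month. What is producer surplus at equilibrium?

Producer surplus = 19926.75

Equating demand and supply, 619.5 - 0.25P = -2005.5 + 1.5P gives 1.75P = 2625, so P* = 1500.
Then Q* = 619.5 - 0.25(1500) = 244.5.
Supply choke price (Qs = 0): P = 1337. Producer surplus = ½ × (1500 - 1337) × 244.5 = 19926.75.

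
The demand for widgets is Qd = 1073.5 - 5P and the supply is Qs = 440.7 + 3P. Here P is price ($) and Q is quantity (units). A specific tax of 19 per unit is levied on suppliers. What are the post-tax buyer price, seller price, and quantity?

P_b = 86.225, P_s = 67.225, Q = 642.375

With a tax of 19 on suppliers, they supply based on the net price P_s = P_b - 19, so Qs = 383.7 + 3P_b.
Set Qd = Qs: 1073.5 - 5P_b = 383.7 + 3P_b, so 689.8 = 8P_b and P_b = 86.225.
So P_s = 67.225 and the quantity traded is Q = 1073.5 - 5(86.225) = 642.375.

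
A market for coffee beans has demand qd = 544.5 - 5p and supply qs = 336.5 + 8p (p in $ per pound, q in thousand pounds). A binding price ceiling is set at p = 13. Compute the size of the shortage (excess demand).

At p = 13: qd = 479.5 and qs = 440.5.
Shortage = qd - qs = 479.5 - 440.5 = 39.

Shortage = 39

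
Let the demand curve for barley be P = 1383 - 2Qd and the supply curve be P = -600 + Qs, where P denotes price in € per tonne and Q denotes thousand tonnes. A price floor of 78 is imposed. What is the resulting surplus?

Rewriting in direct form: Qd = 691.5 - 0.5P and Qs = 600 + P.
With P fixed at 78, quantity demanded is 652.5 and quantity supplied is 678.
Surplus = Qs - Qd = 678 - 652.5 = 25.5.

Surplus = 25.5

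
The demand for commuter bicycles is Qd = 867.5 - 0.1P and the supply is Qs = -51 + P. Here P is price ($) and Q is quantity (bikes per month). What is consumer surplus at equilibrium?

Equating demand and supply, 867.5 - 0.1P = -51 + P gives 1.1P = 918.5, so P* = 835.
Plugging P* into demand: Q* = 867.5 - 0.1(835) = 784.
Demand choke price (Qd = 0): P = 867.5/0.1 = 8675. Consumer surplus = ½ × (8675 - 835) × 784 = 3073280.

Consumer surplus = 3073280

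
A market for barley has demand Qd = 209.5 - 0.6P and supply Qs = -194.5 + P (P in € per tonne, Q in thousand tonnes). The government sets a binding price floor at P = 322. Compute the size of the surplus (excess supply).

Evaluating both curves at the floor price 322 gives Qd = 16.3, Qs = 127.5.
Surplus = Qs - Qd = 127.5 - 16.3 = 111.2.

Surplus = 111.2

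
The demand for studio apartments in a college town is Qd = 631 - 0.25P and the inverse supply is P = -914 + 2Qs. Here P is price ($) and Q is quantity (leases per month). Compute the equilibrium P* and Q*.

P* = 232, Q* = 573

Inverting to quantity form: Qs = 457 + 0.5P.
At equilibrium Qd = Qs, so 631 - 0.25P = 457 + 0.5P; collecting terms, 174 = 0.75P and P* = 232.
Substitute back: Q* = 631 - 0.25(232) = 573.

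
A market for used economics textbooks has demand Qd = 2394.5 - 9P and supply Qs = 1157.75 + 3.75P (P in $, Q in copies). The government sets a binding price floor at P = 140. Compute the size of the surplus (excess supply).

Surplus = 548.25

At P = 140: Qd = 1134.5 and Qs = 1682.75.
Surplus = Qs - Qd = 1682.75 - 1134.5 = 548.25.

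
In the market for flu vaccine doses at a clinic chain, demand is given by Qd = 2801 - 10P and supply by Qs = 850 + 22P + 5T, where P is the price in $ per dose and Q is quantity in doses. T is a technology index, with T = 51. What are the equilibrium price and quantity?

P* = 53, Q* = 2271

With T = 51, supply is Qs = 1105 + 22P.
Equating demand and supply, 2801 - 10P = 1105 + 22P gives 32P = 1696, so P* = 53.
From the demand curve, Q* = 2801 - 10(53) = 2271.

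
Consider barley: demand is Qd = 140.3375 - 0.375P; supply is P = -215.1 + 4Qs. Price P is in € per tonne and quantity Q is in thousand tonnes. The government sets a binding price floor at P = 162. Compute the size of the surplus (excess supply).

Surplus = 14.6875

Rewriting in direct form: Qs = 53.775 + 0.25P.
With P fixed at 162, quantity demanded is 79.5875 and quantity supplied is 94.275.
Surplus = Qs - Qd = 94.275 - 79.5875 = 14.6875.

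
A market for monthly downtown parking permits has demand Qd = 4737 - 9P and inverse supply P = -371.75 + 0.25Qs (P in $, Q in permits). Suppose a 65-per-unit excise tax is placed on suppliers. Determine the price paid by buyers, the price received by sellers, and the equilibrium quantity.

Solving each curve for Q: Qs = 1487 + 4P.
Suppliers keep P_s = P_b - 65 per unit, so supply in terms of the buyer price is Qs = 1227 + 4P_b.
Market clearing requires 4737 - 9P_b = 1227 + 4P_b; hence 3510 = 13P_b and P_b = 270.
So P_s = 205 and the quantity traded is Q = 4737 - 9(270) = 2307.

P_b = 270, P_s = 205, Q = 2307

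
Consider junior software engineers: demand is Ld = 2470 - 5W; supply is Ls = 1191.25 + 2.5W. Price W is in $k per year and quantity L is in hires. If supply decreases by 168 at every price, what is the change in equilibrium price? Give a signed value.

ΔW = 22.4

Set Ld = Ls: 2470 - 5W = 1191.25 + 2.5W, so 1278.75 = 7.5W and W* = 170.5.
From the demand curve, L* = 2470 - 5(170.5) = 1617.5.
After the shift, supply is Ls = 1023.25 + 2.5W.
Re-solving, 7.5W = 1446.75 gives W = 192.9 and L = 1505.5.
ΔW = 192.9 - 170.5 = 22.4.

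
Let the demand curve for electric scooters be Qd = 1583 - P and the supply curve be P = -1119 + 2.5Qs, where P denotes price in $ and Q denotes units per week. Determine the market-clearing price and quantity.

P* = 811, Q* = 772

Rewriting in direct form: Qs = 447.6 + 0.4P.
At equilibrium Qd = Qs, so 1583 - P = 447.6 + 0.4P; collecting terms, 1135.4 = 1.4P and P* = 811.
From the demand curve, Q* = 1583 - 811 = 772.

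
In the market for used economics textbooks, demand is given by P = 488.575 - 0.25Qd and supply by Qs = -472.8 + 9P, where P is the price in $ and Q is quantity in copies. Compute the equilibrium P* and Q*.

P* = 186.7, Q* = 1207.5

Inverting to quantity form: Qd = 1954.3 - 4P.
Equating demand and supply, 1954.3 - 4P = -472.8 + 9P gives 13P = 2427.1, so P* = 186.7.
Then Q* = 1954.3 - 4(186.7) = 1207.5.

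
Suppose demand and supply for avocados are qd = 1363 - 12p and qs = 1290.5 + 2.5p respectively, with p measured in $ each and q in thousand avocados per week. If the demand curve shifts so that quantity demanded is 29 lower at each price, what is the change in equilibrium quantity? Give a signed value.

Δq = -5

Equating demand and supply, 1363 - 12p = 1290.5 + 2.5p gives 14.5p = 72.5, so p* = 5.
From the demand curve, q* = 1363 - 12(5) = 1303.
After the shift, demand is qd = 1334 - 12p.
The new intersection has 43.5 = 14.5p, i.e. p = 3, q = 1298.
Δq = 1298 - 1303 = -5.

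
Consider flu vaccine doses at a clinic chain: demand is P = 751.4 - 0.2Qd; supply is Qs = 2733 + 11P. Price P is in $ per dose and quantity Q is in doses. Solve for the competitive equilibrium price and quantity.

Solving each curve for Q: Qd = 3757 - 5P.
Set Qd = Qs: 3757 - 5P = 2733 + 11P, so 1024 = 16P and P* = 64.
From the demand curve, Q* = 3757 - 5(64) = 3437.

P* = 64, Q* = 3437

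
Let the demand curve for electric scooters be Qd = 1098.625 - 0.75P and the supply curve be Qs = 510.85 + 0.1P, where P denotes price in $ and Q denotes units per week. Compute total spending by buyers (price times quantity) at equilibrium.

Equating demand and supply, 1098.625 - 0.75P = 510.85 + 0.1P gives 0.85P = 587.775, so P* = 691.5.
Substitute back: Q* = 1098.625 - 0.75(691.5) = 580.
Total spending by buyers = P* × Q* = 691.5 × 580 = 401070.

Total spending by buyers = 401070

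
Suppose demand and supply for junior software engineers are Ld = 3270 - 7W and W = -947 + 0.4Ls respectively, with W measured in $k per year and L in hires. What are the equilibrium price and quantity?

W* = 95, L* = 2605

Rewriting in direct form: Ls = 2367.5 + 2.5W.
At equilibrium Ld = Ls, so 3270 - 7W = 2367.5 + 2.5W; collecting terms, 902.5 = 9.5W and W* = 95.
From the demand curve, L* = 3270 - 7(95) = 2605.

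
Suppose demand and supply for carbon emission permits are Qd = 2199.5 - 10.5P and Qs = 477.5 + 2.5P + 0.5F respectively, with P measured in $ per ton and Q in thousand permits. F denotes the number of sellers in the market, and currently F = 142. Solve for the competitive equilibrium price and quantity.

With F = 142, supply is Qs = 548.5 + 2.5P.
Equating demand and supply, 2199.5 - 10.5P = 548.5 + 2.5P gives 13P = 1651, so P* = 127.
Plugging P* into demand: Q* = 2199.5 - 10.5(127) = 866.

P* = 127, Q* = 866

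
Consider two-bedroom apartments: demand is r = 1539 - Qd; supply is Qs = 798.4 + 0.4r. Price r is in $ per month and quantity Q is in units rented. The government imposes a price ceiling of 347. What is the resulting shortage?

Shortage = 254.8

Rewriting in direct form: Qd = 1539 - r.
At r = 347: Qd = 1192 and Qs = 937.2.
Shortage = Qd - Qs = 1192 - 937.2 = 254.8.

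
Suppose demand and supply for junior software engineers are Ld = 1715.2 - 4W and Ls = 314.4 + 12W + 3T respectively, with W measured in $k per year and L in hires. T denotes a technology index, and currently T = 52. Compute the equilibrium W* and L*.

With T = 52, supply is Ls = 470.4 + 12W.
The market clears where 1715.2 - 4W = 470.4 + 12W. Rearranging, 16W = 1244.8, hence W* = 77.8.
Plugging W* into demand: L* = 1715.2 - 4(77.8) = 1404.

W* = 77.8, L* = 1404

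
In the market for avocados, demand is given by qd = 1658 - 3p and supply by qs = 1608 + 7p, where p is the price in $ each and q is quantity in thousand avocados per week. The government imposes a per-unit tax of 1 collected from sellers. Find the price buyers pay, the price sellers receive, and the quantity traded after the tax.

With a tax of 1 on sellers, they supply based on the net price p_s = p_b - 1, so qs = 1601 + 7p_b.
Market clearing requires 1658 - 3p_b = 1601 + 7p_b; hence 57 = 10p_b and p_b = 5.7.
So p_s = 4.7 and the quantity traded is q = 1658 - 3(5.7) = 1640.9.

p_b = 5.7, p_s = 4.7, q = 1640.9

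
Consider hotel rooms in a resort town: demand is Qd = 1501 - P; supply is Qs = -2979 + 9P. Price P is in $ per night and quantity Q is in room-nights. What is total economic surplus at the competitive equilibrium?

Equating demand and supply, 1501 - P = -2979 + 9P gives 10P = 4480, so P* = 448.
Then Q* = 1501 - 448 = 1053.
Demand choke price = 1501; supply choke price = 331. CS = ½(1501 - 448)(1053) = 554404.5; PS = ½(448 - 331)(1053) = 61600.5. Total surplus = 616005.

Total surplus = 616005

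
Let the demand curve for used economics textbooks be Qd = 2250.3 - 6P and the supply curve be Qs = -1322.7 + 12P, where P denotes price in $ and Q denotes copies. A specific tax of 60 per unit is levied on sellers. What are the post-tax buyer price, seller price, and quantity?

P_b = 238.5, P_s = 178.5, Q = 819.3

The tax drives a wedge P_b - P_s = 60. Substituting P_s = P_b - 60 into supply: Qs = -2042.7 + 12P_b.
Set Qd = Qs: 2250.3 - 6P_b = -2042.7 + 12P_b, so 4293 = 18P_b and P_b = 238.5.
Then P_s = 238.5 - 60 = 178.5 and Q = 2250.3 - 6(238.5) = 819.3.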